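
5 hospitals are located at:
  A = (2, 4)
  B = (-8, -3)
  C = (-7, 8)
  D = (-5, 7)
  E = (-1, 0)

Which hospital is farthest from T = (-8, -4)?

A

Since √ is increasing, it suffices to compare squared distances:
|TA|² = (-8−2)² + (-4−4)² = 100 + 64 = 164
|TB|² = (-8−(-8))² + (-4−(-3))² = 0 + 1 = 1
|TC|² = (-8−(-7))² + (-4−8)² = 1 + 144 = 145
|TD|² = (-8−(-5))² + (-4−7)² = 9 + 121 = 130
|TE|² = (-8−(-1))² + (-4−0)² = 49 + 16 = 65
The largest is to A.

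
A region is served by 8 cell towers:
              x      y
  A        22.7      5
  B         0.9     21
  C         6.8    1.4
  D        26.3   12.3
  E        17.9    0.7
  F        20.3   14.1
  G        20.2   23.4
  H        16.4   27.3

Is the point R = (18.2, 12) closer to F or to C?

F

Compare squared distances:
|RF|² = (18.2−20.3)² + (12−14.1)² = 4.41 + 4.41 = 8.82
|RC|² = (18.2−6.8)² + (12−1.4)² = 129.96 + 112.36 = 242.32
8.82 < 242.32, so F is closer.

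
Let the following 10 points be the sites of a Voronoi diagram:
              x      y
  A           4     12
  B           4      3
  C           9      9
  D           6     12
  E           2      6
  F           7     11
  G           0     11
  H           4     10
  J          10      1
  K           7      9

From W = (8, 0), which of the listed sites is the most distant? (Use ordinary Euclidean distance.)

G

Squared Euclidean distances:
|WA|² = (8−4)² + (0−12)² = 16 + 144 = 160
|WB|² = (8−4)² + (0−3)² = 16 + 9 = 25
|WC|² = (8−9)² + (0−9)² = 1 + 81 = 82
|WD|² = (8−6)² + (0−12)² = 4 + 144 = 148
|WE|² = (8−2)² + (0−6)² = 36 + 36 = 72
|WF|² = (8−7)² + (0−11)² = 1 + 121 = 122
|WG|² = (8−0)² + (0−11)² = 64 + 121 = 185
|WH|² = (8−4)² + (0−10)² = 16 + 100 = 116
|WJ|² = (8−10)² + (0−1)² = 4 + 1 = 5
|WK|² = (8−7)² + (0−9)² = 1 + 81 = 82
The largest is to G.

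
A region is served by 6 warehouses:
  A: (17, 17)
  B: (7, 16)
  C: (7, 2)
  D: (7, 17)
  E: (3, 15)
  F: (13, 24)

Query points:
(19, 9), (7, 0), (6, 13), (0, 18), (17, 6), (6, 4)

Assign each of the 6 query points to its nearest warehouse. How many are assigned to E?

(19, 9) — d² to each: A:68, B:193, C:193, D:208, E:292, F:261 → nearest is A
(7, 0) — d² to each: A:389, B:256, C:4, D:289, E:241, F:612 → nearest is C
(6, 13) — d² to each: A:137, B:10, C:122, D:17, E:13, F:170 → nearest is B
(0, 18) — d² to each: A:290, B:53, C:305, D:50, E:18, F:205 → nearest is E
(17, 6) — d² to each: A:121, B:200, C:116, D:221, E:277, F:340 → nearest is C
(6, 4) — d² to each: A:290, B:145, C:5, D:170, E:130, F:449 → nearest is C
1 of the 6 points has E as nearest.

1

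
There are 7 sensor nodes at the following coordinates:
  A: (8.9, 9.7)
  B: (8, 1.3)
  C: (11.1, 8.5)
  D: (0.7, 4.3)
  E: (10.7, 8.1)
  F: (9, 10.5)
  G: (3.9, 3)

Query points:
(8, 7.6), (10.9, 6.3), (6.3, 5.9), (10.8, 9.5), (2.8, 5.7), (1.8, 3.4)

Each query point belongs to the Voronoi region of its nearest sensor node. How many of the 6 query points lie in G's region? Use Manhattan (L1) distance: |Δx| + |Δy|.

1

(8, 7.6) — d to each: A:3, B:6.3, C:4, D:10.6, E:3.2, F:3.9, G:8.7 → nearest is A
(10.9, 6.3) — d to each: A:5.4, B:7.9, C:2.4, D:12.2, E:2, F:6.1, G:10.3 → nearest is E
(6.3, 5.9) — d to each: A:6.4, B:6.3, C:7.4, D:7.2, E:6.6, F:7.3, G:5.3 → nearest is G
(10.8, 9.5) — d to each: A:2.1, B:11, C:1.3, D:15.3, E:1.5, F:2.8, G:13.4 → nearest is C
(2.8, 5.7) — d to each: A:10.1, B:9.6, C:11.1, D:3.5, E:10.3, F:11, G:3.8 → nearest is D
(1.8, 3.4) — d to each: A:13.4, B:8.3, C:14.4, D:2, E:13.6, F:14.3, G:2.5 → nearest is D
1 of the 6 points has G as nearest.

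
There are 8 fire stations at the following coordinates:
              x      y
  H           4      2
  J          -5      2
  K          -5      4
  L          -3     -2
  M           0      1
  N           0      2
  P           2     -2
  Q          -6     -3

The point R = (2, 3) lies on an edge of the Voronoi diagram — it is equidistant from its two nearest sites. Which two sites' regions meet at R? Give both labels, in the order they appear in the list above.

H and N

Squared distances from R to each site:
|RH|² = (2−4)² + (3−2)² = 4 + 1 = 5
|RJ|² = (2−(-5))² + (3−2)² = 49 + 1 = 50
|RK|² = (2−(-5))² + (3−4)² = 49 + 1 = 50
|RL|² = (2−(-3))² + (3−(-2))² = 25 + 25 = 50
|RM|² = (2−0)² + (3−1)² = 4 + 4 = 8
|RN|² = (2−0)² + (3−2)² = 4 + 1 = 5
|RP|² = (2−2)² + (3−(-2))² = 0 + 25 = 25
|RQ|² = (2−(-6))² + (3−(-3))² = 64 + 36 = 100
R is equidistant from H and N (both at squared distance 5), and every other site is strictly farther — so R lies on the H–N Voronoi edge.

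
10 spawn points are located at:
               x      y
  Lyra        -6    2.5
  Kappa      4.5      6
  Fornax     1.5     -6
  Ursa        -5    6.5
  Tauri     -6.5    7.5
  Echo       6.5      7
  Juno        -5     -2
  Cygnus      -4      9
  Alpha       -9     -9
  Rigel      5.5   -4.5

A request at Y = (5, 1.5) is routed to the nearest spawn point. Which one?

Compare squared distances (the ordering matches that of the actual distances):
d²(Y, Lyra) = (5−(-6))² + (1.5−2.5)² = 121 + 1 = 122
d²(Y, Kappa) = (5−4.5)² + (1.5−6)² = 0.25 + 20.25 = 20.5
d²(Y, Fornax) = (5−1.5)² + (1.5−(-6))² = 12.25 + 56.25 = 68.5
d²(Y, Ursa) = (5−(-5))² + (1.5−6.5)² = 100 + 25 = 125
d²(Y, Tauri) = (5−(-6.5))² + (1.5−7.5)² = 132.25 + 36 = 168.25
d²(Y, Echo) = (5−6.5)² + (1.5−7)² = 2.25 + 30.25 = 32.5
d²(Y, Juno) = (5−(-5))² + (1.5−(-2))² = 100 + 12.25 = 112.25
d²(Y, Cygnus) = (5−(-4))² + (1.5−9)² = 81 + 56.25 = 137.25
d²(Y, Alpha) = (5−(-9))² + (1.5−(-9))² = 196 + 110.25 = 306.25
d²(Y, Rigel) = (5−5.5)² + (1.5−(-4.5))² = 0.25 + 36 = 36.25
The smallest is to Kappa, so Y lies in the Voronoi region of Kappa.

Kappa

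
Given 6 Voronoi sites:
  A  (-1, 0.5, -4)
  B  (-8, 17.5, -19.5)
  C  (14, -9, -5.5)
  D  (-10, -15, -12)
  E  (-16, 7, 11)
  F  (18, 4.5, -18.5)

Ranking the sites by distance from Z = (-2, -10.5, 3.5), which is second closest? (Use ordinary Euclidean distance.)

D

Since √ is increasing, it suffices to compare squared distances:
|ZA|² = (-2−(-1))² + (-10.5−0.5)² + (3.5−(-4))² = 1 + 121 + 56.25 = 178.25
|ZB|² = (-2−(-8))² + (-10.5−17.5)² + (3.5−(-19.5))² = 36 + 784 + 529 = 1349
|ZC|² = (-2−14)² + (-10.5−(-9))² + (3.5−(-5.5))² = 256 + 2.25 + 81 = 339.25
|ZD|² = (-2−(-10))² + (-10.5−(-15))² + (3.5−(-12))² = 64 + 20.25 + 240.25 = 324.5
|ZE|² = (-2−(-16))² + (-10.5−7)² + (3.5−11)² = 196 + 306.25 + 56.25 = 558.5
|ZF|² = (-2−18)² + (-10.5−4.5)² + (3.5−(-18.5))² = 400 + 225 + 484 = 1109
Sorted ascending: A, D, C, … — the second-nearest is D.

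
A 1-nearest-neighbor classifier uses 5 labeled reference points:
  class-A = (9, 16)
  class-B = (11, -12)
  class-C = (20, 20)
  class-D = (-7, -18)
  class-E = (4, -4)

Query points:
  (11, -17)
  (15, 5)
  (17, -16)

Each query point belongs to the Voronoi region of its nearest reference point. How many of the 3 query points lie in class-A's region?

(11, -17) — d² to each: class-A:1093, class-B:25, class-C:1450, class-D:325, class-E:218 → nearest is class-B
(15, 5) — d² to each: class-A:157, class-B:305, class-C:250, class-D:1013, class-E:202 → nearest is class-A
(17, -16) — d² to each: class-A:1088, class-B:52, class-C:1305, class-D:580, class-E:313 → nearest is class-B
1 of the 3 points has class-A as nearest.

1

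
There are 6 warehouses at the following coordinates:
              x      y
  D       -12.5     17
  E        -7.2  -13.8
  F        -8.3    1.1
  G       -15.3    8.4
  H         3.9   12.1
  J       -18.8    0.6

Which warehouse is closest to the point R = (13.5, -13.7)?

E

Squared Euclidean distances:
|RD|² = (13.5−(-12.5))² + (-13.7−17)² = 676 + 942.49 = 1618.49
|RE|² = (13.5−(-7.2))² + (-13.7−(-13.8))² = 428.49 + 0.01 = 428.5
|RF|² = (13.5−(-8.3))² + (-13.7−1.1)² = 475.24 + 219.04 = 694.28
|RG|² = (13.5−(-15.3))² + (-13.7−8.4)² = 829.44 + 488.41 = 1317.85
|RH|² = (13.5−3.9)² + (-13.7−12.1)² = 92.16 + 665.64 = 757.8
|RJ|² = (13.5−(-18.8))² + (-13.7−0.6)² = 1043.29 + 204.49 = 1247.78
Minimum is at E.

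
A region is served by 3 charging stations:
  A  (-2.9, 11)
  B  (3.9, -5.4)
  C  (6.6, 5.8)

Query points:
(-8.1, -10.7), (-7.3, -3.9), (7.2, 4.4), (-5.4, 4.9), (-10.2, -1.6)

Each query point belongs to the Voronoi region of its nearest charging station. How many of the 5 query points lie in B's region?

(-8.1, -10.7) — d² to each: A:497.93, B:172.09, C:488.34 → nearest is B
(-7.3, -3.9) — d² to each: A:241.37, B:127.69, C:287.3 → nearest is B
(7.2, 4.4) — d² to each: A:145.57, B:106.93, C:2.32 → nearest is C
(-5.4, 4.9) — d² to each: A:43.46, B:192.58, C:144.81 → nearest is A
(-10.2, -1.6) — d² to each: A:212.05, B:213.25, C:337 → nearest is A
2 of the 5 points have B as nearest.

2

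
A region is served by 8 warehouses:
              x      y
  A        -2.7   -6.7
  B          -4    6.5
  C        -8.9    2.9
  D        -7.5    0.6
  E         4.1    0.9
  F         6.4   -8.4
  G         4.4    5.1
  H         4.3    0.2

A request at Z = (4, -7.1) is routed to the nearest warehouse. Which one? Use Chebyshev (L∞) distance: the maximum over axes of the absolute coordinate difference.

F

d(Z,A) = max(6.7, 0.4) = 6.7
d(Z,B) = max(8, 13.6) = 13.6
d(Z,C) = max(12.9, 10) = 12.9
d(Z,D) = max(11.5, 7.7) = 11.5
d(Z,E) = max(0.1, 8) = 8
d(Z,F) = max(2.4, 1.3) = 2.4
d(Z,G) = max(0.4, 12.2) = 12.2
d(Z,H) = max(0.3, 7.3) = 7.3
The smallest is to F, so Z lies in the Voronoi region of F.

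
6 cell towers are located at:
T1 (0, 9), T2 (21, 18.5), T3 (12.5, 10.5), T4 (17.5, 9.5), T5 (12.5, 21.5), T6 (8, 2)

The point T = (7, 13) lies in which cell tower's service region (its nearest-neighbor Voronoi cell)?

Since √ is increasing, it suffices to compare squared distances:
|TT1|² = (7−0)² + (13−9)² = 49 + 16 = 65
|TT2|² = (7−21)² + (13−18.5)² = 196 + 30.25 = 226.25
|TT3|² = (7−12.5)² + (13−10.5)² = 30.25 + 6.25 = 36.5
|TT4|² = (7−17.5)² + (13−9.5)² = 110.25 + 12.25 = 122.5
|TT5|² = (7−12.5)² + (13−21.5)² = 30.25 + 72.25 = 102.5
|TT6|² = (7−8)² + (13−2)² = 1 + 121 = 122
The smallest is to T3, so T lies in the Voronoi region of T3.

T3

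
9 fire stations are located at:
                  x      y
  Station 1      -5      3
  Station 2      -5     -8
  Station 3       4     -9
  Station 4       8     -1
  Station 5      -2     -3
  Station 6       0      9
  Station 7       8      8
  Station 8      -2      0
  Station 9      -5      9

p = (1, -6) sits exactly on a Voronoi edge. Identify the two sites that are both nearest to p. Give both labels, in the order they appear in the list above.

Station 3 and Station 5

Squared distances from p to each site:
d²(p, Station 1) = 36 + 81 = 117
d²(p, Station 2) = 36 + 4 = 40
d²(p, Station 3) = 9 + 9 = 18
d²(p, Station 4) = 49 + 25 = 74
d²(p, Station 5) = 9 + 9 = 18
d²(p, Station 6) = 1 + 225 = 226
d²(p, Station 7) = 49 + 196 = 245
d²(p, Station 8) = 9 + 36 = 45
d²(p, Station 9) = 36 + 225 = 261
p is equidistant from Station 3 and Station 5 (both at squared distance 18), and every other site is strictly farther — so p lies on the Station 3–Station 5 Voronoi edge.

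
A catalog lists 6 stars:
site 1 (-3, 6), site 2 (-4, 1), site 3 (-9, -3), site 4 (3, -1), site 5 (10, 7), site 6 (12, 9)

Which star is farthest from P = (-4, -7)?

Compare squared distances (the ordering matches that of the actual distances):
d²(P, site 1) = 1 + 169 = 170
d²(P, site 2) = 0 + 64 = 64
d²(P, site 3) = 25 + 16 = 41
d²(P, site 4) = 49 + 36 = 85
d²(P, site 5) = 196 + 196 = 392
d²(P, site 6) = 256 + 256 = 512
The largest is to site 6.

site 6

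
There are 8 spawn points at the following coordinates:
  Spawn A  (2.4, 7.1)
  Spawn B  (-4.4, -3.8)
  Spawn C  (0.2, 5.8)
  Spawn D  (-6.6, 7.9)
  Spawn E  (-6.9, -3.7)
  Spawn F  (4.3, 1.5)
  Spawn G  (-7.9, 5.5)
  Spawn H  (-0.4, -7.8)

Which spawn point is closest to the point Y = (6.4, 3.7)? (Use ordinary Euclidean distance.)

Spawn F

Compare squared distances (the ordering matches that of the actual distances):
d²(Y, Spawn A) = (6.4−2.4)² + (3.7−7.1)² = 16 + 11.56 = 27.56
d²(Y, Spawn B) = (6.4−(-4.4))² + (3.7−(-3.8))² = 116.64 + 56.25 = 172.89
d²(Y, Spawn C) = (6.4−0.2)² + (3.7−5.8)² = 38.44 + 4.41 = 42.85
d²(Y, Spawn D) = (6.4−(-6.6))² + (3.7−7.9)² = 169 + 17.64 = 186.64
d²(Y, Spawn E) = (6.4−(-6.9))² + (3.7−(-3.7))² = 176.89 + 54.76 = 231.65
d²(Y, Spawn F) = (6.4−4.3)² + (3.7−1.5)² = 4.41 + 4.84 = 9.25
d²(Y, Spawn G) = (6.4−(-7.9))² + (3.7−5.5)² = 204.49 + 3.24 = 207.73
d²(Y, Spawn H) = (6.4−(-0.4))² + (3.7−(-7.8))² = 46.24 + 132.25 = 178.49
Minimum is at Spawn F.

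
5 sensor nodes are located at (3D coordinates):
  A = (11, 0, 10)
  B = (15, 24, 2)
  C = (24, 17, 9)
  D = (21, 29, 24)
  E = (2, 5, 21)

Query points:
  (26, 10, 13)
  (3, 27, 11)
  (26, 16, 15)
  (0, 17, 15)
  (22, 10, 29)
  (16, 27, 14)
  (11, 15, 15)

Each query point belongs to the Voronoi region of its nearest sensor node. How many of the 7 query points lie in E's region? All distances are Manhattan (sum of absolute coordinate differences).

1

(26, 10, 13) — d to each: A:28, B:36, C:13, D:35, E:37 → nearest is C
(3, 27, 11) — d to each: A:36, B:24, C:33, D:33, E:33 → nearest is B
(26, 16, 15) — d to each: A:36, B:32, C:9, D:27, E:41 → nearest is C
(0, 17, 15) — d to each: A:33, B:35, C:30, D:42, E:20 → nearest is E
(22, 10, 29) — d to each: A:40, B:48, C:29, D:25, E:33 → nearest is D
(16, 27, 14) — d to each: A:36, B:16, C:23, D:17, E:43 → nearest is B
(11, 15, 15) — d to each: A:20, B:26, C:21, D:33, E:25 → nearest is A
1 of the 7 points has E as nearest.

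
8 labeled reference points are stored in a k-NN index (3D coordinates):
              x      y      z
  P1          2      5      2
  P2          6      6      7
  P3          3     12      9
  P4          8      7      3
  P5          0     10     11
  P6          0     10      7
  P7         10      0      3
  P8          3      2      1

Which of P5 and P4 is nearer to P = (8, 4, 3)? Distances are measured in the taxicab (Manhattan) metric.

d(P,P5) = |8−0| + |4−10| + |3−11| = 8 + 6 + 8 = 22
d(P,P4) = |8−8| + |4−7| + |3−3| = 0 + 3 + 0 = 3
22 > 3, so P4 is closer.

P4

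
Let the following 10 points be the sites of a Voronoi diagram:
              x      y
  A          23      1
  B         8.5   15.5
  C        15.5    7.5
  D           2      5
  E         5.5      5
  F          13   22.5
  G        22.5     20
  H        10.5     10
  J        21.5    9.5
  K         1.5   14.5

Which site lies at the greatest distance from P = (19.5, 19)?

Since √ is increasing, it suffices to compare squared distances:
|PA|² = (19.5−23)² + (19−1)² = 12.25 + 324 = 336.25
|PB|² = (19.5−8.5)² + (19−15.5)² = 121 + 12.25 = 133.25
|PC|² = (19.5−15.5)² + (19−7.5)² = 16 + 132.25 = 148.25
|PD|² = (19.5−2)² + (19−5)² = 306.25 + 196 = 502.25
|PE|² = (19.5−5.5)² + (19−5)² = 196 + 196 = 392
|PF|² = (19.5−13)² + (19−22.5)² = 42.25 + 12.25 = 54.5
|PG|² = (19.5−22.5)² + (19−20)² = 9 + 1 = 10
|PH|² = (19.5−10.5)² + (19−10)² = 81 + 81 = 162
|PJ|² = (19.5−21.5)² + (19−9.5)² = 4 + 90.25 = 94.25
|PK|² = (19.5−1.5)² + (19−14.5)² = 324 + 20.25 = 344.25
The largest is to D.

D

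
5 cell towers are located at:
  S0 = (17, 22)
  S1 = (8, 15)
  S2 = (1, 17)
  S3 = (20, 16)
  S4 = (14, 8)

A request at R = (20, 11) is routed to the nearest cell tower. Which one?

Compare squared distances (the ordering matches that of the actual distances):
|RS0|² = (20−17)² + (11−22)² = 9 + 121 = 130
|RS1|² = (20−8)² + (11−15)² = 144 + 16 = 160
|RS2|² = (20−1)² + (11−17)² = 361 + 36 = 397
|RS3|² = (20−20)² + (11−16)² = 0 + 25 = 25
|RS4|² = (20−14)² + (11−8)² = 36 + 9 = 45
The smallest is to S3, so R lies in the Voronoi region of S3.

S3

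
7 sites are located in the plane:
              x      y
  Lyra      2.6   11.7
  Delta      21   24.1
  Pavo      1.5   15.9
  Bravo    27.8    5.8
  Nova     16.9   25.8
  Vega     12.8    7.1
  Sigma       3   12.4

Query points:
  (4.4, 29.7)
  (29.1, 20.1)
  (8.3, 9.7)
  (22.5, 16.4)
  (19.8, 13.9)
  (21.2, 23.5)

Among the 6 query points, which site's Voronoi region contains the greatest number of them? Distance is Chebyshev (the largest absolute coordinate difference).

Delta

(4.4, 29.7) — d to each: Lyra:18, Delta:16.6, Pavo:13.8, Bravo:23.9, Nova:12.5, Vega:22.6, Sigma:17.3 → nearest is Nova
(29.1, 20.1) — d to each: Lyra:26.5, Delta:8.1, Pavo:27.6, Bravo:14.3, Nova:12.2, Vega:16.3, Sigma:26.1 → nearest is Delta
(8.3, 9.7) — d to each: Lyra:5.7, Delta:14.4, Pavo:6.8, Bravo:19.5, Nova:16.1, Vega:4.5, Sigma:5.3 → nearest is Vega
(22.5, 16.4) — d to each: Lyra:19.9, Delta:7.7, Pavo:21, Bravo:10.6, Nova:9.4, Vega:9.7, Sigma:19.5 → nearest is Delta
(19.8, 13.9) — d to each: Lyra:17.2, Delta:10.2, Pavo:18.3, Bravo:8.1, Nova:11.9, Vega:7, Sigma:16.8 → nearest is Vega
(21.2, 23.5) — d to each: Lyra:18.6, Delta:0.6, Pavo:19.7, Bravo:17.7, Nova:4.3, Vega:16.4, Sigma:18.2 → nearest is Delta
Tally — Delta:3, Nova:1, Vega:2. Delta captures the most (3).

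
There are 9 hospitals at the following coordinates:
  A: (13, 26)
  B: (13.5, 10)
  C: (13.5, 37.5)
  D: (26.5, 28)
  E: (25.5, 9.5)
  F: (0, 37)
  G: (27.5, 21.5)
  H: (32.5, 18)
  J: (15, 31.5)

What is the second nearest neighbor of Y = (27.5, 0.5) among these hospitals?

Since √ is increasing, it suffices to compare squared distances:
|YA|² = 210.25 + 650.25 = 860.5
|YB|² = 196 + 90.25 = 286.25
|YC|² = 196 + 1369 = 1565
|YD|² = 1 + 756.25 = 757.25
|YE|² = 4 + 81 = 85
|YF|² = 756.25 + 1332.25 = 2088.5
|YG|² = 0 + 441 = 441
|YH|² = 25 + 306.25 = 331.25
|YJ|² = 156.25 + 961 = 1117.25
Sorted ascending: E, B, H, … — the second-nearest is B.

B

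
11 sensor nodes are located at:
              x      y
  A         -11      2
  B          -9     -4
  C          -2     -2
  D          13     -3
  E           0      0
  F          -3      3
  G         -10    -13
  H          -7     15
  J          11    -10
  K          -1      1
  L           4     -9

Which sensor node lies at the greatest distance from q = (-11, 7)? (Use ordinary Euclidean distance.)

Since √ is increasing, it suffices to compare squared distances:
|qA|² = 0 + 25 = 25
|qB|² = 4 + 121 = 125
|qC|² = 81 + 81 = 162
|qD|² = 576 + 100 = 676
|qE|² = 121 + 49 = 170
|qF|² = 64 + 16 = 80
|qG|² = 1 + 400 = 401
|qH|² = 16 + 64 = 80
|qJ|² = 484 + 289 = 773
|qK|² = 100 + 36 = 136
|qL|² = 225 + 256 = 481
The largest is to J.

J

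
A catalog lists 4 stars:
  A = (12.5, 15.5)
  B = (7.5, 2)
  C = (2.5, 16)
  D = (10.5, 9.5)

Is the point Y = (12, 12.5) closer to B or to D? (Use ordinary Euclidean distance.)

Compare squared distances:
|YB|² = (12−7.5)² + (12.5−2)² = 20.25 + 110.25 = 130.5
|YD|² = (12−10.5)² + (12.5−9.5)² = 2.25 + 9 = 11.25
130.5 > 11.25, so D is closer.

D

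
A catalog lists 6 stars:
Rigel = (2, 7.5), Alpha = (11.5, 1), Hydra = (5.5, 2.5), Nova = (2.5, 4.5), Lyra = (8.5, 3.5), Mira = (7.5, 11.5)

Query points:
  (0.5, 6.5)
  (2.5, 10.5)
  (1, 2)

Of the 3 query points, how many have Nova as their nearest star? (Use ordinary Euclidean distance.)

1

(0.5, 6.5) — d² to each: Rigel:3.25, Alpha:151.25, Hydra:41, Nova:8, Lyra:73, Mira:74 → nearest is Rigel
(2.5, 10.5) — d² to each: Rigel:9.25, Alpha:171.25, Hydra:73, Nova:36, Lyra:85, Mira:26 → nearest is Rigel
(1, 2) — d² to each: Rigel:31.25, Alpha:111.25, Hydra:20.5, Nova:8.5, Lyra:58.5, Mira:132.5 → nearest is Nova
1 of the 3 points has Nova as nearest.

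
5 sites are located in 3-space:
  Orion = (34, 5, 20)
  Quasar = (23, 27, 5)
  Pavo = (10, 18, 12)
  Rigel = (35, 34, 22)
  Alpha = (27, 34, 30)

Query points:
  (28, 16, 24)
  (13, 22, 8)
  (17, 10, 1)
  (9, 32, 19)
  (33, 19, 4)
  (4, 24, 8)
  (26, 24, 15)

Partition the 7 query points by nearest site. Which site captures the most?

Pavo

(28, 16, 24) — d² to each: Orion:173, Quasar:507, Pavo:472, Rigel:377, Alpha:361 → nearest is Orion
(13, 22, 8) — d² to each: Orion:874, Quasar:134, Pavo:41, Rigel:824, Alpha:824 → nearest is Pavo
(17, 10, 1) — d² to each: Orion:675, Quasar:341, Pavo:234, Rigel:1341, Alpha:1517 → nearest is Pavo
(9, 32, 19) — d² to each: Orion:1355, Quasar:417, Pavo:246, Rigel:689, Alpha:449 → nearest is Pavo
(33, 19, 4) — d² to each: Orion:453, Quasar:165, Pavo:594, Rigel:553, Alpha:937 → nearest is Quasar
(4, 24, 8) — d² to each: Orion:1405, Quasar:379, Pavo:88, Rigel:1257, Alpha:1113 → nearest is Pavo
(26, 24, 15) — d² to each: Orion:450, Quasar:118, Pavo:301, Rigel:230, Alpha:326 → nearest is Quasar
Tally — Orion:1, Quasar:2, Pavo:4. Pavo captures the most (4).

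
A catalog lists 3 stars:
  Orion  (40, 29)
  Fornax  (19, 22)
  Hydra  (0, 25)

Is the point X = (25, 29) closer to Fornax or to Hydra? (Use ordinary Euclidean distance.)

Compare squared distances:
d²(X, Fornax) = (25−19)² + (29−22)² = 36 + 49 = 85
d²(X, Hydra) = (25−0)² + (29−25)² = 625 + 16 = 641
85 < 641, so Fornax is closer.

Fornax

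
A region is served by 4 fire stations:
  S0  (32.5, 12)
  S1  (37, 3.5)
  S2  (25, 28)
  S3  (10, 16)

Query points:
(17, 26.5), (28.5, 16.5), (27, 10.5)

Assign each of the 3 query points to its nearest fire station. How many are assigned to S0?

(17, 26.5) — d² to each: S0:450.5, S1:929, S2:66.25, S3:159.25 → nearest is S2
(28.5, 16.5) — d² to each: S0:36.25, S1:241.25, S2:144.5, S3:342.5 → nearest is S0
(27, 10.5) — d² to each: S0:32.5, S1:149, S2:310.25, S3:319.25 → nearest is S0
2 of the 3 points have S0 as nearest.

2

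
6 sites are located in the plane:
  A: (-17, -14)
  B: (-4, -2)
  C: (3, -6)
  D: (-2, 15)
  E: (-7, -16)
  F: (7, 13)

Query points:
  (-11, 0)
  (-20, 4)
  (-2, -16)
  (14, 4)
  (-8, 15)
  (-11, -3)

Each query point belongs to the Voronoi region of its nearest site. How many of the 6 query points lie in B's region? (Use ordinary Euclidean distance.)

(-11, 0) — d² to each: A:232, B:53, C:232, D:306, E:272, F:493 → nearest is B
(-20, 4) — d² to each: A:333, B:292, C:629, D:445, E:569, F:810 → nearest is B
(-2, -16) — d² to each: A:229, B:200, C:125, D:961, E:25, F:922 → nearest is E
(14, 4) — d² to each: A:1285, B:360, C:221, D:377, E:841, F:130 → nearest is F
(-8, 15) — d² to each: A:922, B:305, C:562, D:36, E:962, F:229 → nearest is D
(-11, -3) — d² to each: A:157, B:50, C:205, D:405, E:185, F:580 → nearest is B
3 of the 6 points have B as nearest.

3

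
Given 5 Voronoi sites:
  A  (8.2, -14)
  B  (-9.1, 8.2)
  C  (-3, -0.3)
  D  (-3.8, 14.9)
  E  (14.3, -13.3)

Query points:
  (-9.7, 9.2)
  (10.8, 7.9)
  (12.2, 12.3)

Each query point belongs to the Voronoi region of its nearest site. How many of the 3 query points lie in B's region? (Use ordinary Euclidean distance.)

1

(-9.7, 9.2) — d² to each: A:858.65, B:1.36, C:135.14, D:67.3, E:1082.25 → nearest is B
(10.8, 7.9) — d² to each: A:486.37, B:396.1, C:257.68, D:262.16, E:461.69 → nearest is C
(12.2, 12.3) — d² to each: A:707.69, B:470.5, C:389.8, D:262.76, E:659.77 → nearest is D
1 of the 3 points has B as nearest.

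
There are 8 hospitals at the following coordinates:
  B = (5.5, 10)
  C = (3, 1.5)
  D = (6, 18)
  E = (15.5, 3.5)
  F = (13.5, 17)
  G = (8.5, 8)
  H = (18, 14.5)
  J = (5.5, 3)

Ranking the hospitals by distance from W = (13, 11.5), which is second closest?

G

Compare squared distances (the ordering matches that of the actual distances):
|WB|² = (13−5.5)² + (11.5−10)² = 56.25 + 2.25 = 58.5
|WC|² = (13−3)² + (11.5−1.5)² = 100 + 100 = 200
|WD|² = (13−6)² + (11.5−18)² = 49 + 42.25 = 91.25
|WE|² = (13−15.5)² + (11.5−3.5)² = 6.25 + 64 = 70.25
|WF|² = (13−13.5)² + (11.5−17)² = 0.25 + 30.25 = 30.5
|WG|² = (13−8.5)² + (11.5−8)² = 20.25 + 12.25 = 32.5
|WH|² = (13−18)² + (11.5−14.5)² = 25 + 9 = 34
|WJ|² = (13−5.5)² + (11.5−3)² = 56.25 + 72.25 = 128.5
Sorted ascending: F, G, H, … — the second-nearest is G.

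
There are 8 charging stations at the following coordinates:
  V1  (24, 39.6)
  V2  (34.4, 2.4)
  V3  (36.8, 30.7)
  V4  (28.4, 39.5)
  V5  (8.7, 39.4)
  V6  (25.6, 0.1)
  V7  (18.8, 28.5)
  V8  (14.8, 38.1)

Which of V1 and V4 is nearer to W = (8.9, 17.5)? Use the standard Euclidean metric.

Compare squared distances:
|WV1|² = (8.9−24)² + (17.5−39.6)² = 228.01 + 488.41 = 716.42
|WV4|² = (8.9−28.4)² + (17.5−39.5)² = 380.25 + 484 = 864.25
716.42 < 864.25, so V1 is closer.

V1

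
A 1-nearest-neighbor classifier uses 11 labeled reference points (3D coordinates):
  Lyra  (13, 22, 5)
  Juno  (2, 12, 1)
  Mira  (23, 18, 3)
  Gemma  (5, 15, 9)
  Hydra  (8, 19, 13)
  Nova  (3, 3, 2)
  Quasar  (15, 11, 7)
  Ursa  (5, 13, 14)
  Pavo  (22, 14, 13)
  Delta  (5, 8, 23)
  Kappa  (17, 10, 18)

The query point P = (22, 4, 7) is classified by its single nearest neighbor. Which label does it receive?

Quasar

Since √ is increasing, it suffices to compare squared distances:
d²(P, Lyra) = (22−13)² + (4−22)² + (7−5)² = 81 + 324 + 4 = 409
d²(P, Juno) = (22−2)² + (4−12)² + (7−1)² = 400 + 64 + 36 = 500
d²(P, Mira) = (22−23)² + (4−18)² + (7−3)² = 1 + 196 + 16 = 213
d²(P, Gemma) = (22−5)² + (4−15)² + (7−9)² = 289 + 121 + 4 = 414
d²(P, Hydra) = (22−8)² + (4−19)² + (7−13)² = 196 + 225 + 36 = 457
d²(P, Nova) = (22−3)² + (4−3)² + (7−2)² = 361 + 1 + 25 = 387
d²(P, Quasar) = (22−15)² + (4−11)² + (7−7)² = 49 + 49 + 0 = 98
d²(P, Ursa) = (22−5)² + (4−13)² + (7−14)² = 289 + 81 + 49 = 419
d²(P, Pavo) = (22−22)² + (4−14)² + (7−13)² = 0 + 100 + 36 = 136
d²(P, Delta) = (22−5)² + (4−8)² + (7−23)² = 289 + 16 + 256 = 561
d²(P, Kappa) = (22−17)² + (4−10)² + (7−18)² = 25 + 36 + 121 = 182
Minimum is at Quasar.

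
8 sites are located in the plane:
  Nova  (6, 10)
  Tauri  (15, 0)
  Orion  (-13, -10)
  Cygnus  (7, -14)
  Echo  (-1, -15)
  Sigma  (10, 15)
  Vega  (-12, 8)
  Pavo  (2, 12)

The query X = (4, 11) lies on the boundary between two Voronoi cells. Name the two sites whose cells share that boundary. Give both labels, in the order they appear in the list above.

Nova and Pavo

Squared distances from X to each site:
d²(X, Nova) = 4 + 1 = 5
d²(X, Tauri) = 121 + 121 = 242
d²(X, Orion) = 289 + 441 = 730
d²(X, Cygnus) = 9 + 625 = 634
d²(X, Echo) = 25 + 676 = 701
d²(X, Sigma) = 36 + 16 = 52
d²(X, Vega) = 256 + 9 = 265
d²(X, Pavo) = 4 + 1 = 5
X is equidistant from Nova and Pavo (both at squared distance 5), and every other site is strictly farther — so X lies on the Nova–Pavo Voronoi edge.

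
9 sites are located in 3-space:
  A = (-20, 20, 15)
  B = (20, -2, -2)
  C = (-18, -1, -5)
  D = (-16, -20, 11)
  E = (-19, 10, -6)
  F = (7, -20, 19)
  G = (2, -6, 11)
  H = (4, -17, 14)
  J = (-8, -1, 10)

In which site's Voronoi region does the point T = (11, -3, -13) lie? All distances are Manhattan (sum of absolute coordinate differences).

B

d(T,A) = 31 + 23 + 28 = 82
d(T,B) = 9 + 1 + 11 = 21
d(T,C) = 29 + 2 + 8 = 39
d(T,D) = 27 + 17 + 24 = 68
d(T,E) = 30 + 13 + 7 = 50
d(T,F) = 4 + 17 + 32 = 53
d(T,G) = 9 + 3 + 24 = 36
d(T,H) = 7 + 14 + 27 = 48
d(T,J) = 19 + 2 + 23 = 44
Minimum is at B.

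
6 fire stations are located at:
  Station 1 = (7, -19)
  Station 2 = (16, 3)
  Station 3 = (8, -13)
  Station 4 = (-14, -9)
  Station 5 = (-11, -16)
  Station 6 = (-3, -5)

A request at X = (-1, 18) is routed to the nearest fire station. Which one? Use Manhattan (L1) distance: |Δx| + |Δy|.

Station 6

d(X, Station 1) = |-1−7| + |18−(-19)| = 8 + 37 = 45
d(X, Station 2) = |-1−16| + |18−3| = 17 + 15 = 32
d(X, Station 3) = |-1−8| + |18−(-13)| = 9 + 31 = 40
d(X, Station 4) = |-1−(-14)| + |18−(-9)| = 13 + 27 = 40
d(X, Station 5) = |-1−(-11)| + |18−(-16)| = 10 + 34 = 44
d(X, Station 6) = |-1−(-3)| + |18−(-5)| = 2 + 23 = 25
Minimum is at Station 6.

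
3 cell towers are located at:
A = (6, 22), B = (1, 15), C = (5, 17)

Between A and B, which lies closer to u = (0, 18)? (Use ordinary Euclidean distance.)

B

Compare squared distances:
|uA|² = (0−6)² + (18−22)² = 36 + 16 = 52
|uB|² = (0−1)² + (18−15)² = 1 + 9 = 10
52 > 10, so B is closer.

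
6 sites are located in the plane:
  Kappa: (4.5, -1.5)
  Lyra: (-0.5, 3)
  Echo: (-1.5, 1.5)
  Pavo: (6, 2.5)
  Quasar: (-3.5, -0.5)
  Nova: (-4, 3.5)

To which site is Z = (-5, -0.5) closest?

Quasar

Squared Euclidean distances:
d²(Z, Kappa) = (-5−4.5)² + (-0.5−(-1.5))² = 90.25 + 1 = 91.25
d²(Z, Lyra) = (-5−(-0.5))² + (-0.5−3)² = 20.25 + 12.25 = 32.5
d²(Z, Echo) = (-5−(-1.5))² + (-0.5−1.5)² = 12.25 + 4 = 16.25
d²(Z, Pavo) = (-5−6)² + (-0.5−2.5)² = 121 + 9 = 130
d²(Z, Quasar) = (-5−(-3.5))² + (-0.5−(-0.5))² = 2.25 + 0 = 2.25
d²(Z, Nova) = (-5−(-4))² + (-0.5−3.5)² = 1 + 16 = 17
Quasar is nearest.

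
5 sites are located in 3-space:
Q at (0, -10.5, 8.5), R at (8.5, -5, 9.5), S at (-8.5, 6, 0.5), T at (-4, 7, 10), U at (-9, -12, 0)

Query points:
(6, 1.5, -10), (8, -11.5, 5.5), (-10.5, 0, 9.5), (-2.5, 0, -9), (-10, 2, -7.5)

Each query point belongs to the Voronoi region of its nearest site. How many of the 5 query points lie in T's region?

(6, 1.5, -10) — d² to each: Q:522.25, R:428.75, S:340.75, T:530.25, U:507.25 → nearest is S
(8, -11.5, 5.5) — d² to each: Q:74, R:58.5, S:603.5, T:506.5, U:319.5 → nearest is R
(-10.5, 0, 9.5) — d² to each: Q:221.5, R:386, S:121, T:91.5, U:236.5 → nearest is T
(-2.5, 0, -9) — d² to each: Q:422.75, R:488.25, S:162.25, T:412.25, U:267.25 → nearest is S
(-10, 2, -7.5) — d² to each: Q:512.25, R:680.25, S:82.25, T:367.25, U:253.25 → nearest is S
1 of the 5 points has T as nearest.

1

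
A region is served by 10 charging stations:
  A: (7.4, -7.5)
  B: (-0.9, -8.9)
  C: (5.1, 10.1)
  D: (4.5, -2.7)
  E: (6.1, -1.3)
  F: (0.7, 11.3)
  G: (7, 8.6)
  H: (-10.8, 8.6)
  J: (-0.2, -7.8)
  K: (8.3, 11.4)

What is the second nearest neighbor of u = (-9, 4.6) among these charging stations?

Since √ is increasing, it suffices to compare squared distances:
|uA|² = (-9−7.4)² + (4.6−(-7.5))² = 268.96 + 146.41 = 415.37
|uB|² = (-9−(-0.9))² + (4.6−(-8.9))² = 65.61 + 182.25 = 247.86
|uC|² = (-9−5.1)² + (4.6−10.1)² = 198.81 + 30.25 = 229.06
|uD|² = (-9−4.5)² + (4.6−(-2.7))² = 182.25 + 53.29 = 235.54
|uE|² = (-9−6.1)² + (4.6−(-1.3))² = 228.01 + 34.81 = 262.82
|uF|² = (-9−0.7)² + (4.6−11.3)² = 94.09 + 44.89 = 138.98
|uG|² = (-9−7)² + (4.6−8.6)² = 256 + 16 = 272
|uH|² = (-9−(-10.8))² + (4.6−8.6)² = 3.24 + 16 = 19.24
|uJ|² = (-9−(-0.2))² + (4.6−(-7.8))² = 77.44 + 153.76 = 231.2
|uK|² = (-9−8.3)² + (4.6−11.4)² = 299.29 + 46.24 = 345.53
Sorted ascending: H, F, C, … — the second-nearest is F.

F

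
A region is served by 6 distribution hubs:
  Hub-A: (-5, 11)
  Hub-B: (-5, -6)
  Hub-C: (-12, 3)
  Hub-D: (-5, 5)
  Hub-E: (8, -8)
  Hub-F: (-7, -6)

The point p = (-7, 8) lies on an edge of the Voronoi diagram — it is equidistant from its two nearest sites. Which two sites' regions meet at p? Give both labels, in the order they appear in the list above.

Hub-A and Hub-D

Squared distances from p to each site:
d²(p, Hub-A) = (-7−(-5))² + (8−11)² = 4 + 9 = 13
d²(p, Hub-B) = (-7−(-5))² + (8−(-6))² = 4 + 196 = 200
d²(p, Hub-C) = (-7−(-12))² + (8−3)² = 25 + 25 = 50
d²(p, Hub-D) = (-7−(-5))² + (8−5)² = 4 + 9 = 13
d²(p, Hub-E) = (-7−8)² + (8−(-8))² = 225 + 256 = 481
d²(p, Hub-F) = (-7−(-7))² + (8−(-6))² = 0 + 196 = 196
p is equidistant from Hub-A and Hub-D (both at squared distance 13), and every other site is strictly farther — so p lies on the Hub-A–Hub-D Voronoi edge.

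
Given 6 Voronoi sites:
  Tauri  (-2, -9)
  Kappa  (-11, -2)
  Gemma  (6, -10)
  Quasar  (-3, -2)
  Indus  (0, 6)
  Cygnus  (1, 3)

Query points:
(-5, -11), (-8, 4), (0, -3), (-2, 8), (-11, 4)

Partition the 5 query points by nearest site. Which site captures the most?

(-5, -11) — d² to each: Tauri:13, Kappa:117, Gemma:122, Quasar:85, Indus:314, Cygnus:232 → nearest is Tauri
(-8, 4) — d² to each: Tauri:205, Kappa:45, Gemma:392, Quasar:61, Indus:68, Cygnus:82 → nearest is Kappa
(0, -3) — d² to each: Tauri:40, Kappa:122, Gemma:85, Quasar:10, Indus:81, Cygnus:37 → nearest is Quasar
(-2, 8) — d² to each: Tauri:289, Kappa:181, Gemma:388, Quasar:101, Indus:8, Cygnus:34 → nearest is Indus
(-11, 4) — d² to each: Tauri:250, Kappa:36, Gemma:485, Quasar:100, Indus:125, Cygnus:145 → nearest is Kappa
Tally — Tauri:1, Kappa:2, Quasar:1, Indus:1. Kappa captures the most (2).

Kappa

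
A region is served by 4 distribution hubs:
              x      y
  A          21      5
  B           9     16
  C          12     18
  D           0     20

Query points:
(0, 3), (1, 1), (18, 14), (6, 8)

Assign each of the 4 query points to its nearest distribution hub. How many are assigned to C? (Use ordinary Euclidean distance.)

1

(0, 3) — d² to each: A:445, B:250, C:369, D:289 → nearest is B
(1, 1) — d² to each: A:416, B:289, C:410, D:362 → nearest is B
(18, 14) — d² to each: A:90, B:85, C:52, D:360 → nearest is C
(6, 8) — d² to each: A:234, B:73, C:136, D:180 → nearest is B
1 of the 4 points has C as nearest.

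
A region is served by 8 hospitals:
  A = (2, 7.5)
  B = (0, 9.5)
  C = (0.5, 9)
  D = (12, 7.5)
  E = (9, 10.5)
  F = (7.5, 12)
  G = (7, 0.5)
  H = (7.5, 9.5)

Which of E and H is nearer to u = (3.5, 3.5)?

H

Compare squared distances:
|uE|² = (3.5−9)² + (3.5−10.5)² = 30.25 + 49 = 79.25
|uH|² = (3.5−7.5)² + (3.5−9.5)² = 16 + 36 = 52
79.25 > 52, so H is closer.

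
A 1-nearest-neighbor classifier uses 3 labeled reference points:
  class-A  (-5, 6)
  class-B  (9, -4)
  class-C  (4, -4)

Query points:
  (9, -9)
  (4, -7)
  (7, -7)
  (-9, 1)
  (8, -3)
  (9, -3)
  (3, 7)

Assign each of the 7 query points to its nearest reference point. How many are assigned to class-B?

4

(9, -9) — d² to each: class-A:421, class-B:25, class-C:50 → nearest is class-B
(4, -7) — d² to each: class-A:250, class-B:34, class-C:9 → nearest is class-C
(7, -7) — d² to each: class-A:313, class-B:13, class-C:18 → nearest is class-B
(-9, 1) — d² to each: class-A:41, class-B:349, class-C:194 → nearest is class-A
(8, -3) — d² to each: class-A:250, class-B:2, class-C:17 → nearest is class-B
(9, -3) — d² to each: class-A:277, class-B:1, class-C:26 → nearest is class-B
(3, 7) — d² to each: class-A:65, class-B:157, class-C:122 → nearest is class-A
4 of the 7 points have class-B as nearest.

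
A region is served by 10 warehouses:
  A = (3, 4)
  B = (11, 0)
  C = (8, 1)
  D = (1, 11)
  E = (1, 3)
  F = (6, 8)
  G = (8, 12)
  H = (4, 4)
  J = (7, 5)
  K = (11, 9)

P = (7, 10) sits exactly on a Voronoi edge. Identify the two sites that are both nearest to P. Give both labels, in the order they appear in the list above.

F and G

Squared distances from P to each site:
|PA|² = (7−3)² + (10−4)² = 16 + 36 = 52
|PB|² = (7−11)² + (10−0)² = 16 + 100 = 116
|PC|² = (7−8)² + (10−1)² = 1 + 81 = 82
|PD|² = (7−1)² + (10−11)² = 36 + 1 = 37
|PE|² = (7−1)² + (10−3)² = 36 + 49 = 85
|PF|² = (7−6)² + (10−8)² = 1 + 4 = 5
|PG|² = (7−8)² + (10−12)² = 1 + 4 = 5
|PH|² = (7−4)² + (10−4)² = 9 + 36 = 45
|PJ|² = (7−7)² + (10−5)² = 0 + 25 = 25
|PK|² = (7−11)² + (10−9)² = 16 + 1 = 17
P is equidistant from F and G (both at squared distance 5), and every other site is strictly farther — so P lies on the F–G Voronoi edge.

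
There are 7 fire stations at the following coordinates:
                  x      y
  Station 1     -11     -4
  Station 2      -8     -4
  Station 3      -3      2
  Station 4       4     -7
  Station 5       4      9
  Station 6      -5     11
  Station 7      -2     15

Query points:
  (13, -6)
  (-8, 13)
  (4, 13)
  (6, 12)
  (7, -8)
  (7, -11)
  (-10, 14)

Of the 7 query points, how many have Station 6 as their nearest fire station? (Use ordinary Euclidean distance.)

(13, -6) — d² to each: Station 1:580, Station 2:445, Station 3:320, Station 4:82, Station 5:306, Station 6:613, Station 7:666 → nearest is Station 4
(-8, 13) — d² to each: Station 1:298, Station 2:289, Station 3:146, Station 4:544, Station 5:160, Station 6:13, Station 7:40 → nearest is Station 6
(4, 13) — d² to each: Station 1:514, Station 2:433, Station 3:170, Station 4:400, Station 5:16, Station 6:85, Station 7:40 → nearest is Station 5
(6, 12) — d² to each: Station 1:545, Station 2:452, Station 3:181, Station 4:365, Station 5:13, Station 6:122, Station 7:73 → nearest is Station 5
(7, -8) — d² to each: Station 1:340, Station 2:241, Station 3:200, Station 4:10, Station 5:298, Station 6:505, Station 7:610 → nearest is Station 4
(7, -11) — d² to each: Station 1:373, Station 2:274, Station 3:269, Station 4:25, Station 5:409, Station 6:628, Station 7:757 → nearest is Station 4
(-10, 14) — d² to each: Station 1:325, Station 2:328, Station 3:193, Station 4:637, Station 5:221, Station 6:34, Station 7:65 → nearest is Station 6
2 of the 7 points have Station 6 as nearest.

2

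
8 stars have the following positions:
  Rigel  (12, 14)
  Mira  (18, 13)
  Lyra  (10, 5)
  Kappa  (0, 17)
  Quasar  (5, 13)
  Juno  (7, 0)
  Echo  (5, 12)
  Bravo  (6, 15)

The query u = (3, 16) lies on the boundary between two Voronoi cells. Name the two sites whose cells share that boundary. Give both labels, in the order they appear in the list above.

Kappa and Bravo

Squared distances from u to each site:
d²(u, Rigel) = (3−12)² + (16−14)² = 81 + 4 = 85
d²(u, Mira) = (3−18)² + (16−13)² = 225 + 9 = 234
d²(u, Lyra) = (3−10)² + (16−5)² = 49 + 121 = 170
d²(u, Kappa) = (3−0)² + (16−17)² = 9 + 1 = 10
d²(u, Quasar) = (3−5)² + (16−13)² = 4 + 9 = 13
d²(u, Juno) = (3−7)² + (16−0)² = 16 + 256 = 272
d²(u, Echo) = (3−5)² + (16−12)² = 4 + 16 = 20
d²(u, Bravo) = (3−6)² + (16−15)² = 9 + 1 = 10
u is equidistant from Kappa and Bravo (both at squared distance 10), and every other site is strictly farther — so u lies on the Kappa–Bravo Voronoi edge.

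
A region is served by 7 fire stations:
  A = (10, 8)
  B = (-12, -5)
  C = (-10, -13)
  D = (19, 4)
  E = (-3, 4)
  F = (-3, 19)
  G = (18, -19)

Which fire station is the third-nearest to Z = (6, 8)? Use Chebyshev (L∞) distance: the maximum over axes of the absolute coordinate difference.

d(Z,A) = max(4, 0) = 4
d(Z,B) = max(18, 13) = 18
d(Z,C) = max(16, 21) = 21
d(Z,D) = max(13, 4) = 13
d(Z,E) = max(9, 4) = 9
d(Z,F) = max(9, 11) = 11
d(Z,G) = max(12, 27) = 27
Sorted ascending: A, E, F, D, … — the third-nearest is F.

F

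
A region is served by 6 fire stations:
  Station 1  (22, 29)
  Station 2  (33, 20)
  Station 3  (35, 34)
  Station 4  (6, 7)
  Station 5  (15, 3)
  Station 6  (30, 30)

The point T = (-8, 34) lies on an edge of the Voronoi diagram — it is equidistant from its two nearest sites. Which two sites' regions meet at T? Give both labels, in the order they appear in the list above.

Squared distances from T to each site:
d²(T, Station 1) = (-8−22)² + (34−29)² = 900 + 25 = 925
d²(T, Station 2) = (-8−33)² + (34−20)² = 1681 + 196 = 1877
d²(T, Station 3) = (-8−35)² + (34−34)² = 1849 + 0 = 1849
d²(T, Station 4) = (-8−6)² + (34−7)² = 196 + 729 = 925
d²(T, Station 5) = (-8−15)² + (34−3)² = 529 + 961 = 1490
d²(T, Station 6) = (-8−30)² + (34−30)² = 1444 + 16 = 1460
T is equidistant from Station 1 and Station 4 (both at squared distance 925), and every other site is strictly farther — so T lies on the Station 1–Station 4 Voronoi edge.

Station 1 and Station 4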